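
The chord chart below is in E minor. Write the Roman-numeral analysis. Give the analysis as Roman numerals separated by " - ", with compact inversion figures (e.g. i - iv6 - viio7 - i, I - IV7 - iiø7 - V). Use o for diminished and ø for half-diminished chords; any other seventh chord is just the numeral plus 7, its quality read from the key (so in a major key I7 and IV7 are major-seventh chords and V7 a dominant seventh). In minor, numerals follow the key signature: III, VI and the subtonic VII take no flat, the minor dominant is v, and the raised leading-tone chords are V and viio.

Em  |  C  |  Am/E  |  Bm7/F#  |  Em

i - VI - iv64 - v43 - i

Em: minor triad on E = scale degree 1 → i.
C: root C is the submediant; major triad there is VI.
Am/E has root A, degree 4 in E minor, so iv64.
Bm7/F# has root B, degree 5 in E minor, so v43.
Em: root E is the tonic; minor triad there is i.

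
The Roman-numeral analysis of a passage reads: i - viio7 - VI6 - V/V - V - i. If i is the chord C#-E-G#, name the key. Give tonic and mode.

C# minor

i is given as C#-E-G# — a minor triad with root C#.
If C# is scale degree 1 and the mode makes that degree carry a minor triad, the tonic is C# and the mode is minor.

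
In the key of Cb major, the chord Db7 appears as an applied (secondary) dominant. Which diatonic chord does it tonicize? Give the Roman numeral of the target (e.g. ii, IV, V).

V

The chord is a dominant seventh chord on Db.
A dominant resolves down a perfect fifth: Db → Gb. In Cb major, Gb is scale degree 5, i.e. V.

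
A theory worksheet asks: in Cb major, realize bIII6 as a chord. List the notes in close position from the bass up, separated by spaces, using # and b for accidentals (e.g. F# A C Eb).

Scale degree 3 in Cb major is Eb; lowering it a half step gives Ebb. bIII6 is a major triad on the lowered third degree, borrowed from the parallel minor.
So the chord is Ebb-Gb-Bbb.
The figured bass 6 indicates first inversion, placing the third (Gb) in the bass: Gb-Bbb-Ebb.

Gb Bbb Ebb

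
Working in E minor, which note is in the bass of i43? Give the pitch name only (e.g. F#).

i in E minor has root E; the chord is E-G-B-D.
The figure 43 means second inversion — the fifth is in the bass.

B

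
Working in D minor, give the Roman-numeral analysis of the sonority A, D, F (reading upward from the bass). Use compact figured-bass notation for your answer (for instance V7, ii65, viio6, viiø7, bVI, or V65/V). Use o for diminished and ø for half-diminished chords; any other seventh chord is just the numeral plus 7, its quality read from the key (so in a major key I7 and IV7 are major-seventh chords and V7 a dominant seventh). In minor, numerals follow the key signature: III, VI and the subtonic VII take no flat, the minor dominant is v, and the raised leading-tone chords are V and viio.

Stacked in thirds the chord is D-F-A: a minor triad on D.
In D minor, D is the tonic; the diatonic minor triad there is i.
With A in the bass the chord is in second inversion, so the figured bass is 64.

i64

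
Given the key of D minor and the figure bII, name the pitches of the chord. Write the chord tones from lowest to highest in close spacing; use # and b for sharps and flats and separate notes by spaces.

Eb G Bb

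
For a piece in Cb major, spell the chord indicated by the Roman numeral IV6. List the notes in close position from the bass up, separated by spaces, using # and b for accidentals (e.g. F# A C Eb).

Ab Cb Fb

In Cb major, scale degree 4 is Fb, and the diatonic chord built there is a major triad.
That chord is spelled Fb-Ab-Cb.
The figured bass 6 indicates first inversion, placing the third (Ab) in the bass: Ab-Cb-Fb.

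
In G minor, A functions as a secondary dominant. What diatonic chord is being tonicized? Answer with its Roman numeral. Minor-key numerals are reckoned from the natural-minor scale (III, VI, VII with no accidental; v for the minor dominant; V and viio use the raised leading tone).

V

The chord is a major triad on A.
A dominant resolves down a perfect fifth: A → D. In G minor, D is scale degree 5, i.e. V.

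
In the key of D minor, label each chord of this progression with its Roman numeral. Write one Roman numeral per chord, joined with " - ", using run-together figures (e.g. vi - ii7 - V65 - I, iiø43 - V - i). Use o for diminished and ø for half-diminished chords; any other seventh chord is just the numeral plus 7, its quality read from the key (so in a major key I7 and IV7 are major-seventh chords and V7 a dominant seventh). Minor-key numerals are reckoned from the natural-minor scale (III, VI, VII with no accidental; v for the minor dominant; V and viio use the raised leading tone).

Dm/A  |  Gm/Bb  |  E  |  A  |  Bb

Dm/A: root D is the tonic; minor triad there is i64.
Gm/Bb has root G, degree 4 in D minor, so iv6.
E: chromatic; E is V of V, so V/V.
A has root A, degree 5 in D minor, so V.
Bb: major triad on Bb = scale degree 6 → VI.

i64 - iv6 - V/V - V - VI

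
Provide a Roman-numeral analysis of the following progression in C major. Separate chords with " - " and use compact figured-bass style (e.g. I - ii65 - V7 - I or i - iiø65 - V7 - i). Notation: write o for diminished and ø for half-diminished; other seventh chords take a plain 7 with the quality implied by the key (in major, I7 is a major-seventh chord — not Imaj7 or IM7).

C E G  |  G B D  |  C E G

I - V - I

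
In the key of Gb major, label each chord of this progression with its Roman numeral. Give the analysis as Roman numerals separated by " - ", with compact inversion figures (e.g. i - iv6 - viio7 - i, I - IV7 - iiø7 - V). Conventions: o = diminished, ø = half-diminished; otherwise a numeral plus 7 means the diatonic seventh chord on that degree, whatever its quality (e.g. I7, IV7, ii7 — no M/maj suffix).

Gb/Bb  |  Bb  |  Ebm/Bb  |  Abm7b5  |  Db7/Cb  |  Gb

I6 - V/vi - vi64 - iiø7 - V42 - I

Gb/Bb has root Gb, degree 1 in Gb major, so I6.
Bb: a major triad on Bb, the applied dominant of vi → V/vi.
Ebm/Bb: minor triad on Eb = scale degree 6 → vi64.
Abm7b5: half-diminished seventh chord on Ab — chromatic; iiø7 (borrowed from the parallel minor).
Db7/Cb: dominant seventh chord on Db = scale degree 5 → V42.
Gb: root Gb is the tonic; major triad there is I.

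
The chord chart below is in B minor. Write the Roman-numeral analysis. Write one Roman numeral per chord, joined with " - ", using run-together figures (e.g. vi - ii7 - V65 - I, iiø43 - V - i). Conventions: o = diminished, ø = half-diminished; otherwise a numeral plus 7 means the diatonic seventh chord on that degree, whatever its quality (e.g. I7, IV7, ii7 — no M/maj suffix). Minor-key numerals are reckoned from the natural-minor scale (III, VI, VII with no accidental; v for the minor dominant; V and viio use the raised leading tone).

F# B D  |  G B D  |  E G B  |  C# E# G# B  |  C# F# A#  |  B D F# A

i64 - VI - iv - V7/V - V64 - i7

F#-B-D: minor triad on B = scale degree 1 → i64.
G-B-D: major triad on G = scale degree 6 → VI.
E-G-B: minor triad on E = scale degree 4 → iv.
C#-E#-G#-B: a dominant seventh chord on C#, the applied dominant of V → V7/V.
C#-F#-A# has root F#, degree 5 in B minor, so V64.
B-D-F#-A: minor seventh chord on B = scale degree 1 → i7.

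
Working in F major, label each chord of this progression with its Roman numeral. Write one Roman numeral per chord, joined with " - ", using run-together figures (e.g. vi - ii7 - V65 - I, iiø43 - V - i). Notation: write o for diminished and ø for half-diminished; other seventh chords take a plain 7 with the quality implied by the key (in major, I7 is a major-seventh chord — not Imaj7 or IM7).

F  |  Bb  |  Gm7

F: root F is the tonic; major triad there is I.
Bb: root Bb is the subdominant; major triad there is IV.
Gm7 has root G, degree 2 in F major, so ii7.

I - IV - ii7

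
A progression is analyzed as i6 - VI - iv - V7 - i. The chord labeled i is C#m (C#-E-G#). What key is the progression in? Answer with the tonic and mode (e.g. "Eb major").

The anchor chord is a minor triad on C#, labeled i.
If C# is scale degree 1 and the mode makes that degree carry a minor triad, the tonic is C# and the mode is minor.

C# minor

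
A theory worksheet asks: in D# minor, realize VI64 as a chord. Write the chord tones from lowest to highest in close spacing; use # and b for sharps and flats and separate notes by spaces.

F# B D#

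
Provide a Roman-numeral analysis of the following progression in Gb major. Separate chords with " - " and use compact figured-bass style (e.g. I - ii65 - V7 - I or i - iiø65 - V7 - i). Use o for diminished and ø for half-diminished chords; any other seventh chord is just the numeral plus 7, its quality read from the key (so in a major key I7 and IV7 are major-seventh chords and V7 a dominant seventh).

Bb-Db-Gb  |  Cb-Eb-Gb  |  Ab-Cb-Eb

I6 - IV - ii

Bb-Db-Gb: root Gb is the tonic; major triad there is I6.
Cb-Eb-Gb has root Cb, degree 4 in Gb major, so IV.
Ab-Cb-Eb: root Ab is the supertonic; minor triad there is ii.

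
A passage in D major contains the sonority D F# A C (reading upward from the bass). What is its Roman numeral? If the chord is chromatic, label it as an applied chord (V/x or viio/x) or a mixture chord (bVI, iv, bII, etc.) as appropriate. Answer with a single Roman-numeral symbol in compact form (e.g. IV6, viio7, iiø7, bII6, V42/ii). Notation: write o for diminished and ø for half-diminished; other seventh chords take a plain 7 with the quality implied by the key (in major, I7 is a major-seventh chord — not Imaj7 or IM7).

V7/IV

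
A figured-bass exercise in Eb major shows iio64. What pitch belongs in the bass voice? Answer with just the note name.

Cb

iio in Eb major has root F; the chord is F-Ab-Cb.
The figure 64 means second inversion — the fifth is in the bass.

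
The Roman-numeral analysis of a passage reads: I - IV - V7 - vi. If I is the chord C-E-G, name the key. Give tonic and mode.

C major

I is given as C-E-G — a major triad with root C.
If C is scale degree 1 and the mode makes that degree carry a major triad, the tonic is C and the mode is major.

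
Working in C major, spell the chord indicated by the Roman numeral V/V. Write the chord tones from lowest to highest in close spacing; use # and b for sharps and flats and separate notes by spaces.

D F# A

The slash means an applied dominant: we want the dominant of V. In C major, V is G major, and its dominant is built on D.
Building a major triad on D gives D-F#-A.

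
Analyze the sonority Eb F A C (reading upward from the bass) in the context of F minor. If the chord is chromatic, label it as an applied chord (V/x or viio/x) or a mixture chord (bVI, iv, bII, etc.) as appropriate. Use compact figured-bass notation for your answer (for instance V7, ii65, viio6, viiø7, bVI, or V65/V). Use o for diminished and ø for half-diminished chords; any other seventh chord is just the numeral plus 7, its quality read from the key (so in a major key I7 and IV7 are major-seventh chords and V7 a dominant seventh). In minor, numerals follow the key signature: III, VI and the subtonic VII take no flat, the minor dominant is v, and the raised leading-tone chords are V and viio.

V42/iv

The pitches F-A-C-Eb form a dominant seventh chord rooted on F.
F is not a diatonic chord root with this quality in F minor, but it lies a perfect fifth above Bb (iv), so the chord functions as an applied dominant of iv.
With Eb in the bass the chord is in third inversion, so the figured bass is 42.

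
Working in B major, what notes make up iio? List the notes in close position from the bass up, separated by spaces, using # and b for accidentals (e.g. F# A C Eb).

C# E G

Scale degree 2 in B major is C#; here the chord built on it is altered to a diminished triad. iio is the diminished supertonic triad, borrowed from the parallel minor.
So the chord is C#-E-G, a diminished triad.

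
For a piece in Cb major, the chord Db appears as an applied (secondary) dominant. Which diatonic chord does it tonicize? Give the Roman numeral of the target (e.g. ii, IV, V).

The chord is a major triad on Db.
A dominant resolves down a perfect fifth: Db → Gb. In Cb major, Gb is scale degree 5, i.e. V.

V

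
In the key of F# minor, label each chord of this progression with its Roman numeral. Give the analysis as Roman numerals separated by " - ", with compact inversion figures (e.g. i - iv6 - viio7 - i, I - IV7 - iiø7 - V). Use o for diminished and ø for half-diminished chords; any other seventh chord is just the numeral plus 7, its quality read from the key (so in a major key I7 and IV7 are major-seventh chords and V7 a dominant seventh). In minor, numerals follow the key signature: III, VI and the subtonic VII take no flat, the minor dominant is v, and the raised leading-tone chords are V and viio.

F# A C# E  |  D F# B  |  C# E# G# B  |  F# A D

F#-A-C#-E: minor seventh chord on F# = scale degree 1 → i7.
D-F#-B: root B is the subdominant; minor triad there is iv6.
C#-E#-G#-B has root C#, degree 5 in F# minor, so V7.
F#-A-D: major triad on D = scale degree 6 → VI6.

i7 - iv6 - V7 - VI6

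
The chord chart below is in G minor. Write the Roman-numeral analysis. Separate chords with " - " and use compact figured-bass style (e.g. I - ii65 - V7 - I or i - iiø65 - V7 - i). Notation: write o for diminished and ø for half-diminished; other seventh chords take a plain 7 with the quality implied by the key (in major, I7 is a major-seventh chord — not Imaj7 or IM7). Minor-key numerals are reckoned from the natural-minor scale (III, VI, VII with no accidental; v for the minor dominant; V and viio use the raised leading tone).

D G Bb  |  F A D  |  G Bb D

D-G-Bb: minor triad on G = scale degree 1 → i64.
F-A-D has root D, degree 5 in G minor, so v6.
G-Bb-D: root G is the tonic; minor triad there is i.

i64 - v6 - i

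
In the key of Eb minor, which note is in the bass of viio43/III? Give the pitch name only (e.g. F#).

The applied chord viio43/III is rooted on F: F-Ab-Cb-Ebb.
The figure 43 means second inversion — the fifth is in the bass.

Cb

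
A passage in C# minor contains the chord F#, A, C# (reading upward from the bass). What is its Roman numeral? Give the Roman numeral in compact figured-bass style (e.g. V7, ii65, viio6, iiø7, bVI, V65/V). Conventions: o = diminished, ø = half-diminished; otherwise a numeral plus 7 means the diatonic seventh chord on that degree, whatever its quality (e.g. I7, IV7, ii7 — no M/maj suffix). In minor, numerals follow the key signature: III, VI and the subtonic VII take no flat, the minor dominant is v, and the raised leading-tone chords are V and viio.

iv

The pitches F#-A-C# form a minor triad rooted on F#.
F# is scale degree 4 in C# minor, and a minor triad on that degree is written iv.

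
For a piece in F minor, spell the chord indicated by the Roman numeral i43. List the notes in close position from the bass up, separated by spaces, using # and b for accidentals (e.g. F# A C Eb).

The numeral's case and figure indicate a minor seventh chord. In F minor its root, scale degree 1, is F.
That chord is spelled F-Ab-C-Eb.
With the 43 figure the chord is in second inversion; from the bass C upward in close position it reads C-Eb-F-Ab.

C Eb F Ab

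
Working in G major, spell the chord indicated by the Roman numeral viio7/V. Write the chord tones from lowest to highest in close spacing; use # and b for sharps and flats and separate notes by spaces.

C# E G Bb

viio7/V is a secondary leading-tone chord. The target V is D in G major; the applied chord is rooted a semitone below, on C#.
Building a fully diminished seventh chord on C# gives C#-E-G-Bb.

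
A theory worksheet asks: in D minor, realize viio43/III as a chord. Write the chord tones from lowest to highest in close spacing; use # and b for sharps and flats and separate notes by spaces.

The slash marks an applied leading-tone chord: viio of III. In D minor, III is F, so the leading tone to it is E, a half step below.
Building a fully diminished seventh chord on E gives E-G-Bb-Db.
With the 43 figure the chord is in second inversion; from the bass Bb upward in close position it reads Bb-Db-E-G.

Bb Db E G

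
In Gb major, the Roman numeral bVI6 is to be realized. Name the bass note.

bVI in Gb major has root Ebb; the chord is Ebb-Gb-Bbb.
The figure 6 means first inversion — the third is in the bass.

Gb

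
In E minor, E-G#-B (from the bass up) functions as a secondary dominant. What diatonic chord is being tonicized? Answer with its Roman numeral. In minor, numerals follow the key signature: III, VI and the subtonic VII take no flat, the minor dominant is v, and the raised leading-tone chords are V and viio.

iv

The chord is a major triad on E.
A dominant resolves down a perfect fifth: E → A. In E minor, A is scale degree 4, i.e. iv.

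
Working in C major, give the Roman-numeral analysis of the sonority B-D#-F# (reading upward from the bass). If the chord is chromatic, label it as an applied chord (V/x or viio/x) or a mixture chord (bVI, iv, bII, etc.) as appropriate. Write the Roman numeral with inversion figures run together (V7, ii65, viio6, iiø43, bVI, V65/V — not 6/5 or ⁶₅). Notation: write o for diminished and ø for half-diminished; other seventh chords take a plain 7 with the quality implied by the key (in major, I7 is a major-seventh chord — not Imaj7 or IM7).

The pitches B-D#-F# form a major triad rooted on B.
B is not a diatonic chord root with this quality in C major, but it lies a perfect fifth above E (iii), so the chord functions as an applied dominant of iii.

V/iii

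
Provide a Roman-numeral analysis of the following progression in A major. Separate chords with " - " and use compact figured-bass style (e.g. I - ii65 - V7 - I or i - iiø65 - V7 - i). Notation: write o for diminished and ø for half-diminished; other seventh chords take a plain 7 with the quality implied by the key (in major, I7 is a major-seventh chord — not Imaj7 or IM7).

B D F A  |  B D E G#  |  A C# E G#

iiø7 - V43 - I7

B-D-F-A: B with this quality isn't in the key; it's iiø7, borrowed from the parallel minor.
B-D-E-G#: dominant seventh chord on E = scale degree 5 → V43.
A-C#-E-G# has root A, degree 1 in A major, so I7.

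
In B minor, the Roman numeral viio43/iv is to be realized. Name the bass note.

A

The applied chord viio43/iv is rooted on D#: D#-F#-A-C.
The figure 43 means second inversion — the fifth is in the bass.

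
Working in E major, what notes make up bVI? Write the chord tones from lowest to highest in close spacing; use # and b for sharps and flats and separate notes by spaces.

bVI is a major triad on the lowered sixth degree, borrowed from the parallel minor. In E major that root is C.
So the chord is C-E-G.

C E G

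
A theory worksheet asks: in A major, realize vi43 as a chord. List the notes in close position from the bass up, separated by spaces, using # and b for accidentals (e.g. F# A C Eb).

The numeral's case and figure indicate a minor seventh chord. In A major its root, the submediant, is F#.
That chord is spelled F#-A-C#-E.
With the 43 figure the chord is in second inversion; from the bass C# upward in close position it reads C#-E-F#-A.

C# E F# A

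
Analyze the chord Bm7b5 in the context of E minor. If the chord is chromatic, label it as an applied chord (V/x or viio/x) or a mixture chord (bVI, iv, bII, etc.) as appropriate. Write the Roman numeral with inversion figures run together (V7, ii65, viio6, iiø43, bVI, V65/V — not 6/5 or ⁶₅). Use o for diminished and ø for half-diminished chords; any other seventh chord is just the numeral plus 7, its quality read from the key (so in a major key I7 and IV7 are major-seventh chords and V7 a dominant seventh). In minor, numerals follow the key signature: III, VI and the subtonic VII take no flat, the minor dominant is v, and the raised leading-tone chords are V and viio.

viiø7/VI

Stacked in thirds the chord is B-D-F-A: a half-diminished seventh chord on B.
B sits a half step below C (VI in E minor); a diminished chord there is the applied leading-tone chord of VI.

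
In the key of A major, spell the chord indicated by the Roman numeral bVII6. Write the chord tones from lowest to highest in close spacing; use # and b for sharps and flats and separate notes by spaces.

B D G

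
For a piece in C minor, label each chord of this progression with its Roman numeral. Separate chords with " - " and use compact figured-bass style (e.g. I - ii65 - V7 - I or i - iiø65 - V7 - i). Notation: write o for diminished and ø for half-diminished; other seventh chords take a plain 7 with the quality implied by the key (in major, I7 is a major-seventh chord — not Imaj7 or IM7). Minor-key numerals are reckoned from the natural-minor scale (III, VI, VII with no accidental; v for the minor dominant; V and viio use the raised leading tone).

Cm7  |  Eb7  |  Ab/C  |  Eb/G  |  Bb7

Cm7: root C is the tonic; minor seventh chord there is i7.
Eb7: a dominant seventh chord on Eb, the applied dominant of VI → V7/VI.
Ab/C: root Ab is the submediant; major triad there is VI6.
Eb/G has root Eb, degree 3 in C minor, so III6.
Bb7 has root Bb, degree 7 in C minor, so VII7.

i7 - V7/VI - VI6 - III6 - VII7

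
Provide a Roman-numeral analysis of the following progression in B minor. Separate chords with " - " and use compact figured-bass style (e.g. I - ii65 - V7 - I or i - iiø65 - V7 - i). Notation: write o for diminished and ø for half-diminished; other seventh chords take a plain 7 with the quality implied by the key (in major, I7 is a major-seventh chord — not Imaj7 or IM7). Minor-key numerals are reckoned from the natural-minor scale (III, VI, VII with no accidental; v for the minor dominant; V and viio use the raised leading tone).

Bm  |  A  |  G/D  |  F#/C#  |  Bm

i - VII - VI64 - V64 - i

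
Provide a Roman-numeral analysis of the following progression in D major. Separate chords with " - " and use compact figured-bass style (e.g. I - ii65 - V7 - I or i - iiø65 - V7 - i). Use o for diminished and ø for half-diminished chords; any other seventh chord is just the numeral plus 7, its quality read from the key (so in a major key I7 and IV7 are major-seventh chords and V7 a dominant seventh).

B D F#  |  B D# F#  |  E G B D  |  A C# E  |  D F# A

B-D-F#: root B is the submediant; minor triad there is vi.
B-D#-F#: chromatic; B is V of ii, so V/ii.
E-G-B-D: minor seventh chord on E = scale degree 2 → ii7.
A-C#-E: root A is the dominant; major triad there is V.
D-F#-A: major triad on D = scale degree 1 → I.

vi - V/ii - ii7 - V - I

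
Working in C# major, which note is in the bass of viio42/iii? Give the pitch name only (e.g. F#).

The applied chord viio42/iii is rooted on D##: D##-F##-A#-C#.
The figure 42 means third inversion — the seventh is in the bass.

C#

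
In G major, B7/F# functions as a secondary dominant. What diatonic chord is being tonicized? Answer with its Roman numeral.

vi

The chord is a dominant seventh chord on B.
A dominant resolves down a perfect fifth: B → E. In G major, E is scale degree 6, i.e. vi.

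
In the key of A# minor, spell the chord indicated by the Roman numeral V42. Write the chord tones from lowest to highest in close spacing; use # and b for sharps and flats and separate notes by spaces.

In A# minor, the fifth degree is E#. The dominant is major (leading tone raised), so V is a dominant seventh chord.
That chord is spelled E#-G##-B#-D#.
With the 42 figure the chord is in third inversion; from the bass D# upward in close position it reads D#-E#-G##-B#.

D# E# G## B#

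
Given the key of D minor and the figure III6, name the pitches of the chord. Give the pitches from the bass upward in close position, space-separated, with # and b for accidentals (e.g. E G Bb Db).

A C F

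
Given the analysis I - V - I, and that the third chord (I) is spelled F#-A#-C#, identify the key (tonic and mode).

F# major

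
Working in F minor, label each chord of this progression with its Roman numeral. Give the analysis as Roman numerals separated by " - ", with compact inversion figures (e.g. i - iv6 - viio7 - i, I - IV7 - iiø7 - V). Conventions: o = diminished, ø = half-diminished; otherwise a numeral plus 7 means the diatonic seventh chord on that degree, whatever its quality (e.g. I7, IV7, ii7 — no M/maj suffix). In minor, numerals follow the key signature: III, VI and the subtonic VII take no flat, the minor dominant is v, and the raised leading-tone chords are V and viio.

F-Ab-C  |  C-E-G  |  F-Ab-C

F-Ab-C: minor triad on F = scale degree 1 → i.
C-E-G: root C is the dominant; major triad there is V.
F-Ab-C: root F is the tonic; minor triad there is i.

i - V - i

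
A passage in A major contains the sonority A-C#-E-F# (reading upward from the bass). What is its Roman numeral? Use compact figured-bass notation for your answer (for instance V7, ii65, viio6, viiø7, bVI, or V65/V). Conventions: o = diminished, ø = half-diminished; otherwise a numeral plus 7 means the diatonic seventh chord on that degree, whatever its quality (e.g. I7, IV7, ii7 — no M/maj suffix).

The pitches F#-A-C#-E form a minor seventh chord rooted on F#.
In A major, F# is the submediant; the diatonic minor seventh chord there is vi7.
With A in the bass the chord is in first inversion, so the figured bass is 65.

vi65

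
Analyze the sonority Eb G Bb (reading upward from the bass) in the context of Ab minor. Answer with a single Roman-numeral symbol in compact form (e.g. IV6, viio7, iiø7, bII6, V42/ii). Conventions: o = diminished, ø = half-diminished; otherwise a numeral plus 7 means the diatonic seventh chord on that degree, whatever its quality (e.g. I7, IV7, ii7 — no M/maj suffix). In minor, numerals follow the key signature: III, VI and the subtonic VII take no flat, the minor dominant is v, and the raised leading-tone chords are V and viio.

The pitches Eb-G-Bb form a major triad rooted on Eb.
In Ab minor, Eb is the dominant; the diatonic major triad there is V.

V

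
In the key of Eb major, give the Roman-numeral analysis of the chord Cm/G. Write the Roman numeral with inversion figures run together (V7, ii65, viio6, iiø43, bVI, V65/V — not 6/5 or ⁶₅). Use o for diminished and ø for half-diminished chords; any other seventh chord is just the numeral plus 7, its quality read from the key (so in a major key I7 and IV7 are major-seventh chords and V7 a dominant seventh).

The pitches C-Eb-G form a minor triad rooted on C.
C is scale degree 6 in Eb major, and a minor triad on that degree is written vi.
With G in the bass the chord is in second inversion, so the figured bass is 64.

vi64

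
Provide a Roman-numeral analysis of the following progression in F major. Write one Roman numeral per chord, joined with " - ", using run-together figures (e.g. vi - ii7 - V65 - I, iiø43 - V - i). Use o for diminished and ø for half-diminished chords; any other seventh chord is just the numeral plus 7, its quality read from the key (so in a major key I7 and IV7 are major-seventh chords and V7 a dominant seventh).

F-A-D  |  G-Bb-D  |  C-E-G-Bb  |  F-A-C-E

vi6 - ii - V7 - I7

F-A-D: minor triad on D = scale degree 6 → vi6.
G-Bb-D has root G, degree 2 in F major, so ii.
C-E-G-Bb has root C, degree 5 in F major, so V7.
F-A-C-E: root F is the tonic; major seventh chord there is I7.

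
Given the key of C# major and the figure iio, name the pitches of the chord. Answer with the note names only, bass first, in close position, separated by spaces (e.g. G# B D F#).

D# F# A

Scale degree 2 in C# major is D#; here the chord built on it is altered to a diminished triad. iio is the diminished supertonic triad, borrowed from the parallel minor.
So the chord is D#-F#-A, a diminished triad.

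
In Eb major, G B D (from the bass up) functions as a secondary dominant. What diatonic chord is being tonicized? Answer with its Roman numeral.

The chord is a major triad on G.
A dominant resolves down a perfect fifth: G → C. In Eb major, C is scale degree 6, i.e. vi.

vi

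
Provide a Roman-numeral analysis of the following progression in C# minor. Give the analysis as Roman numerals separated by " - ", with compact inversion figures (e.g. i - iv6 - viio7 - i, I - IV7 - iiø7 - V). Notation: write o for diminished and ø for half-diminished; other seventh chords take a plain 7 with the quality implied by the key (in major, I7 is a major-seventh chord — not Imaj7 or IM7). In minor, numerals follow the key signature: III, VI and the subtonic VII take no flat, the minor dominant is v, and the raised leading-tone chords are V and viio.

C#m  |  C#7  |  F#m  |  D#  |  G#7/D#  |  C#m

C#m: minor triad on C# = scale degree 1 → i.
C#7: a dominant seventh chord on C#, the applied dominant of iv → V7/iv.
F#m: minor triad on F# = scale degree 4 → iv.
D#: a major triad on D#, the applied dominant of V → V/V.
G#7/D#: root G# is the dominant; dominant seventh chord there is V43.
C#m: minor triad on C# = scale degree 1 → i.

i - V7/iv - iv - V/V - V43 - i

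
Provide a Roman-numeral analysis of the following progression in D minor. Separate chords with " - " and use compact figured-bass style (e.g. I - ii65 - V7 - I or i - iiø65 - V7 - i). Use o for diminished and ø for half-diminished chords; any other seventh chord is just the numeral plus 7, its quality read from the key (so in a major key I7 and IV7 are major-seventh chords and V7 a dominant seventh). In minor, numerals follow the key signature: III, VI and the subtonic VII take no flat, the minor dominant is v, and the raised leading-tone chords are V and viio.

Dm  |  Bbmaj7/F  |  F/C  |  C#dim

i - VI43 - III64 - viio

Dm has root D, degree 1 in D minor, so i.
Bbmaj7/F: major seventh chord on Bb = scale degree 6 → VI43.
F/C: root F is the mediant; major triad there is III64.
C#dim: diminished triad on C# = scale degree 7 → viio.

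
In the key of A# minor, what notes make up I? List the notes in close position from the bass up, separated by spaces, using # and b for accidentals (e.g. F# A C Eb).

Scale degree 1 in A# minor is A#; here the chord built on it is altered to a major triad. I is the major tonic (Picardy third), borrowed from the parallel major.
So the chord is A#-C##-E#, a major triad.

A# C## E#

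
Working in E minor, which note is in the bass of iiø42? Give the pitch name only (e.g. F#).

E

iiø in E minor has root F#; the chord is F#-A-C-E.
The figure 42 means third inversion — the seventh is in the bass.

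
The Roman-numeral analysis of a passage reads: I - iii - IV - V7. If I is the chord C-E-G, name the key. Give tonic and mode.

C major

I is given as C-E-G — a major triad with root C.
If C is scale degree 1 and the mode makes that degree carry a major triad, the tonic is C and the mode is major.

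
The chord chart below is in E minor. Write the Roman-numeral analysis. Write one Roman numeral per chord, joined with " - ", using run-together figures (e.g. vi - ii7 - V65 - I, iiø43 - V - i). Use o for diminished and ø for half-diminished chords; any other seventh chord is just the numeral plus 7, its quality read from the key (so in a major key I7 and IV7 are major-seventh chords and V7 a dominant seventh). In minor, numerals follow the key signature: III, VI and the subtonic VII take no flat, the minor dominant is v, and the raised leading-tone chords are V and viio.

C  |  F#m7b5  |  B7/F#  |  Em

C: major triad on C = scale degree 6 → VI.
F#m7b5: half-diminished seventh chord on F# = scale degree 2 → iiø7.
B7/F# has root B, degree 5 in E minor, so V43.
Em has root E, degree 1 in E minor, so i.

VI - iiø7 - V43 - i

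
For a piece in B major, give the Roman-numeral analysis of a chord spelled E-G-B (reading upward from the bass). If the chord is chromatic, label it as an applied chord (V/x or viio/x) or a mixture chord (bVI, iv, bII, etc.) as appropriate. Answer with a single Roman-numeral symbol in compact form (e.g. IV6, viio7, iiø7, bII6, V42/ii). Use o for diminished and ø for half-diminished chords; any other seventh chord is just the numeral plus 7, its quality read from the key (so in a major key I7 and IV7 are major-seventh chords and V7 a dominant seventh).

iv

The pitches E-G-B form a minor triad rooted on E.
E is the fourth degree of B major. This is the minor subdominant, borrowed from the parallel minor.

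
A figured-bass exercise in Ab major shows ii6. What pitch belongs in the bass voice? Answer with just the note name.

Db

ii in Ab major has root Bb; the chord is Bb-Db-F.
The figure 6 means first inversion — the third is in the bass.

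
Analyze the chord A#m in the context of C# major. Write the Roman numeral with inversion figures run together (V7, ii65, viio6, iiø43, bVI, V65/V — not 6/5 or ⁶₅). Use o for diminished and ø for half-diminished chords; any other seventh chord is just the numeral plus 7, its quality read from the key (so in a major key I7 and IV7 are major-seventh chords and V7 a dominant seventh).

The pitches A#-C#-E# form a minor triad rooted on A#.
A# is scale degree 6 in C# major, and a minor triad on that degree is written vi.

vi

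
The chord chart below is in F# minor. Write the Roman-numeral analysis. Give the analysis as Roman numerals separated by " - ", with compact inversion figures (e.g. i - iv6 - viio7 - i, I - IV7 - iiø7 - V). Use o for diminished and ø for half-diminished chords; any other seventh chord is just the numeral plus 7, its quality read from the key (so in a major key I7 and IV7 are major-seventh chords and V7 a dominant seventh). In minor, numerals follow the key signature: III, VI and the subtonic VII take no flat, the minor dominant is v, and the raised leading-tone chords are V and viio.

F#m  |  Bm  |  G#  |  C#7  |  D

i - iv - V/V - V7 - VI

F#m: root F# is the tonic; minor triad there is i.
Bm: minor triad on B = scale degree 4 → iv.
G#: a major triad on G#, the applied dominant of V → V/V.
C#7 has root C#, degree 5 in F# minor, so V7.
D has root D, degree 6 in F# minor, so VI.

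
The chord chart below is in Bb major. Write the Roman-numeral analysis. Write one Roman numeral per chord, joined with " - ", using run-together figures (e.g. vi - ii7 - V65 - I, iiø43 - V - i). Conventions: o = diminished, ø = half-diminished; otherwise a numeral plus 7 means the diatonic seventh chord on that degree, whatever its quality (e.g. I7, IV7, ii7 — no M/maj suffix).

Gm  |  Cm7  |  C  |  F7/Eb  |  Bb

vi - ii7 - V/V - V42 - I

Gm: minor triad on G = scale degree 6 → vi.
Cm7 has root C, degree 2 in Bb major, so ii7.
C: a major triad on C, the applied dominant of V → V/V.
F7/Eb: dominant seventh chord on F = scale degree 5 → V42.
Bb: root Bb is the tonic; major triad there is I.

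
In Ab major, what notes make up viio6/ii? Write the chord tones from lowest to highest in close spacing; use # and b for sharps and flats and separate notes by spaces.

C Eb A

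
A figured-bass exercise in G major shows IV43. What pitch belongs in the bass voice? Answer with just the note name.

G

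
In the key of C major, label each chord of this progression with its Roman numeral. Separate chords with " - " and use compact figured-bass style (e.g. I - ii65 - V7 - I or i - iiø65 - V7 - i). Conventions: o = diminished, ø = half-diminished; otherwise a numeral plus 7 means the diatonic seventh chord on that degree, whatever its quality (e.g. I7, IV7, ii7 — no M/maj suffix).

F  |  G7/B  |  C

IV - V65 - I

F: major triad on F = scale degree 4 → IV.
G7/B has root G, degree 5 in C major, so V65.
C: major triad on C = scale degree 1 → I.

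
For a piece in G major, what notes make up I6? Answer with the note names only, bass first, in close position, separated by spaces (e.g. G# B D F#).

B D G

In G major, the tonic is G, and the diatonic chord built there is a major triad.
That chord is spelled G-B-D.
With the 6 figure the chord is in first inversion; from the bass B upward in close position it reads B-D-G.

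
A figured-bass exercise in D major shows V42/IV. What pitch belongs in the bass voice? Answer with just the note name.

The applied chord V42/IV is rooted on D: D-F#-A-C.
The figure 42 means third inversion — the seventh is in the bass.

C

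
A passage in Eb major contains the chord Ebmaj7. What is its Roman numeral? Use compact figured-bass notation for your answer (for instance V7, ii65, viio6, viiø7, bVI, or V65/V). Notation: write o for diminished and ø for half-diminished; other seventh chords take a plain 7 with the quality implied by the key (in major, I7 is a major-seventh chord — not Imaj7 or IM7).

I7

The pitches Eb-G-Bb-D form a major seventh chord rooted on Eb.
Eb is scale degree 1 in Eb major, and a major seventh chord on that degree is written I7.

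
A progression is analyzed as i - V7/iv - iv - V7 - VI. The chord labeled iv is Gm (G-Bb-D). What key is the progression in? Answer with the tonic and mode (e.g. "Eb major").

The chord Gm is a minor triad rooted on G; its label is iv.
iv on G implies G is the subdominant; that puts the tonic at D, and the lowercase numeral fits minor mode.

D minor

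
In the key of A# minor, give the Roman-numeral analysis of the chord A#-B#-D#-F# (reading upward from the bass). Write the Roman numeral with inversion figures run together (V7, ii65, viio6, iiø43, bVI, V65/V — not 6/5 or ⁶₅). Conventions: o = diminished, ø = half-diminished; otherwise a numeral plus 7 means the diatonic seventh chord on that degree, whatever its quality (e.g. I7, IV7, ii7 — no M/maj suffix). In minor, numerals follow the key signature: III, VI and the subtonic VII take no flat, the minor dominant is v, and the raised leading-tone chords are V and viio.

iiø42

Stacked in thirds the chord is B#-D#-F#-A#: a half-diminished seventh chord on B#.
In A# minor, B# is the supertonic; the diatonic half-diminished seventh chord there is iiø7.
With A# in the bass the chord is in third inversion, so the figured bass is 42.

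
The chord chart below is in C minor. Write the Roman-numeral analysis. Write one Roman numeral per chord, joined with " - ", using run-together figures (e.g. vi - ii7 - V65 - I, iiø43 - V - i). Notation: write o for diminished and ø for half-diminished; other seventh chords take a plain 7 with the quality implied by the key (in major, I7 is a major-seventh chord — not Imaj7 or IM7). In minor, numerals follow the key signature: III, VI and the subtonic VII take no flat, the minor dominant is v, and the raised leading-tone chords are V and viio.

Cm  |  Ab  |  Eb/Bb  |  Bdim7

i - VI - III64 - viio7

Cm has root C, degree 1 in C minor, so i.
Ab: root Ab is the submediant; major triad there is VI.
Eb/Bb: root Eb is the mediant; major triad there is III64.
Bdim7 has root B, degree 7 in C minor, so viio7.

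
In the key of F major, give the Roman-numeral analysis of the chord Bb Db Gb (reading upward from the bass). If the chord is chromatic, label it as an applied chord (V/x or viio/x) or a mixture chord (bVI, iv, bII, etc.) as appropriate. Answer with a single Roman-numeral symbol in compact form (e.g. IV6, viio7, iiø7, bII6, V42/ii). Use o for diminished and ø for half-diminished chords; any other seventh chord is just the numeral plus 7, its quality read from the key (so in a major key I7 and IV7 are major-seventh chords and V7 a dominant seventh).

bII6

Stacked in thirds the chord is Gb-Bb-Db: a major triad on Gb.
Gb is the lowered second degree of F major (diatonic 2 would be G). This is the Neapolitan sixth — a major triad on the lowered second degree, here in its customary first inversion.
With Bb in the bass the chord is in first inversion, so the figured bass is 6.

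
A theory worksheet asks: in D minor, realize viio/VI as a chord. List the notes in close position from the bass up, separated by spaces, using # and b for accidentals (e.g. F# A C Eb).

A C Eb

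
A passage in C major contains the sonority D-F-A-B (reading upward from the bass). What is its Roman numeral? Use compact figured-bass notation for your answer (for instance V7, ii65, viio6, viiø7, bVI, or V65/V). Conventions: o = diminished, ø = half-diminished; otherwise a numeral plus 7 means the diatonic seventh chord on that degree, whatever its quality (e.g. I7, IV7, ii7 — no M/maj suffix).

viiø65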